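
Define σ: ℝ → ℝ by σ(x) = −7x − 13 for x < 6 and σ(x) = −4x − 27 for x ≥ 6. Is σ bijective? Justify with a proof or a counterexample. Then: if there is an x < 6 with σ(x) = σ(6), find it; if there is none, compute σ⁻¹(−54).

Both pieces are strictly decreasing (slopes −7 and −4), so each is injective on its own interval.
The left piece maps (−∞, 6) onto (−55, ∞); the right piece maps [6, ∞) onto (−∞, −51].
These images overlap. In particular σ(6) = −51 (right piece), and solving −7x − 13 = −51 on the left piece gives x = 38/7 < 6.
So σ(38/7) = σ(6) with 38/7 ≠ 6, and σ is not injective, hence not bijective. This x = 38/7 is the requested value below 6.

38/7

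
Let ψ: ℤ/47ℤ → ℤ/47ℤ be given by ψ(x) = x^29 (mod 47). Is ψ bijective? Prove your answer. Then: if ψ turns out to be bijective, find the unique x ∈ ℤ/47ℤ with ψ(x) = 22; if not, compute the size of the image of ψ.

Since 47 is prime, the nonzero elements of ℤ/47ℤ form a cyclic group of order 46.
As gcd(29, 46) = 1, raising to the 29th power is a bijection on this group: if s^29 ≡ t^29 then (st^{−1})^29 = 1, and the only element of order dividing gcd(29, 46) = 1 is 1, so s = t.
With ψ(0) = 0 this makes ψ injective on all of ℤ/47ℤ, hence bijective (finite equal-size domain and codomain). In particular ψ is bijective.
Since ψ is bijective, we find the preimage of 22. The inverse of x ↦ x^29 on (ℤ/47ℤ)^× is x ↦ x^27, because 29·27 = 783 = 17·46 + 1 ≡ 1 (mod 46) and x^{46} = 1 for x ≠ 0 (Fermat). So ψ⁻¹(22) = 22^27 mod 47.
Repeated squaring mod 47: 22^1 ≡ 22, 22^2 ≡ 22² = 484 ≡ 14, 22^4 ≡ 14² = 196 ≡ 8, 22^8 ≡ 8² = 64 ≡ 17, 22^16 ≡ 17² = 289 ≡ 7. Since 27 = 16 + 8 + 2 + 1, 22^27 ≡ 7·17·14·22: 7·17 = 119 ≡ 25, then 25·14 = 350 ≡ 21, then 21·22 = 462 ≡ 39. So 22^27 ≡ 39 (mod 47).
Hence ψ⁻¹(22) = 39.

39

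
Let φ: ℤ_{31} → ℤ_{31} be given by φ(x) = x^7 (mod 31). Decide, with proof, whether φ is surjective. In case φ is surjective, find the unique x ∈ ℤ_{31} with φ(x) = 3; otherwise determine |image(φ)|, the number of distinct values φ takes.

24

Since 31 is prime, the nonzero elements of ℤ_{31} form a cyclic group of order 30.
As gcd(7, 30) = 1, raising to the 7th power is a bijection on this group: if u^7 ≡ v^7 then (uv^{−1})^7 = 1, and the only element of order dividing gcd(7, 30) = 1 is 1, so u = v.
With φ(0) = 0 this makes φ injective on all of ℤ_{31}, hence bijective (finite equal-size domain and codomain). In particular φ is surjective.
Since φ is surjective, we find the preimage of 3. The inverse of x ↦ x^7 on (ℤ_{31})^× is x ↦ x^13, because 7·13 = 91 = 3·30 + 1 ≡ 1 (mod 30) and x^{30} = 1 for x ≠ 0 (Fermat). So φ⁻¹(3) = 3^13 mod 31.
Repeated squaring mod 31: 3^1 ≡ 3, 3^2 ≡ 3² = 9, 3^4 ≡ 9² = 81 ≡ 19, 3^8 ≡ 19² = 361 ≡ 20. Since 13 = 8 + 4 + 1, 3^13 ≡ 20·19·3: 20·19 = 380 ≡ 8, then 8·3 = 24. So 3^13 ≡ 24 (mod 31).
Hence φ⁻¹(3) = 24.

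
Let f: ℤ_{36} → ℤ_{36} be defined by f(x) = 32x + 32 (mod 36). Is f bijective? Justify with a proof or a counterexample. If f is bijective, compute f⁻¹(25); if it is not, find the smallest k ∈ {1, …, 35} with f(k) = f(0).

9

Recall that f is injective if f(s) = f(t) implies s = t.
We have gcd(32, 36) = 4 > 1. Taking s = 0 and t = 9: f(0) = 32 and f(9) = 32·9 + 32 = 320 ≡ 32 (mod 36).
So f(0) = f(9) while 0 ≠ 9, so f is not injective, hence not bijective.
Since f is not bijective, we find the least positive k with f(k) = f(0): this means 32k ≡ 0 (mod 36), i.e. 36 ∣ 32k. Since gcd(32, 36) = 4, dividing through by 4 this holds exactly when 9 ∣ 8k, and as gcd(8, 9) = 1, exactly when 9 ∣ k.
The smallest positive such k is 9.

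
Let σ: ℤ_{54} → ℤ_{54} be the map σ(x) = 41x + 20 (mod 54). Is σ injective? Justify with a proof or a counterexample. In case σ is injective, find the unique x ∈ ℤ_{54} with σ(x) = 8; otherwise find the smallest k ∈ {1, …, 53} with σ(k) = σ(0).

Recall that σ is injective when σ(a) = σ(b) forces a = b.
Suppose σ(a) = σ(b) in ℤ_{54}. Then 41a + 20 ≡ 41b + 20 (mod 54), so 41(a − b) ≡ 0 (mod 54).
Since gcd(41, 54) = 1, 41 is invertible modulo 54, so a − b ≡ 0 (mod 54), i.e. a = b.
Thus σ is injective.
We now compute 41⁻¹ mod 54 explicitly. Euclid's algorithm: 54 = 1·41 + 13, 41 = 3·13 + 2, 13 = 6·2 + 1; back-substituting gives 1 = 29·41 − 22·54, so 41⁻¹ ≡ 29 (mod 54).
Since σ is injective, we find σ⁻¹(8): we need 41x ≡ 8 − 20 ≡ 42 (mod 54). Using 41⁻¹ = 29: x ≡ 29·42 = 1218 = 22·54 + 30, so x = 30.
Check: σ(30) = 41·30 + 20 = 1250 = 23·54 + 8 ≡ 8 (mod 54).

30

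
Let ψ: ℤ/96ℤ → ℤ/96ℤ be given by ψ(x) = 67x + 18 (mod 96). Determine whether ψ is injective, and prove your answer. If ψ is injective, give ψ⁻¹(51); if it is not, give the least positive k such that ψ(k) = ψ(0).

By definition, ψ is injective when ψ(a) = ψ(b) forces a = b.
Suppose ψ(a) = ψ(b) in ℤ/96ℤ. Then 67a + 18 ≡ 67b + 18 (mod 96), therefore 67(a − b) ≡ 0 (mod 96).
Since gcd(67, 96) = 1, 67 is invertible modulo 96, so a − b ≡ 0 (mod 96), i.e. a = b.
So ψ is injective.
We now compute 67⁻¹ mod 96 explicitly. Euclid's algorithm: 96 = 1·67 + 29, 67 = 2·29 + 9, 29 = 3·9 + 2, 9 = 4·2 + 1; back-substituting gives 1 = 43·67 − 30·96, so 67⁻¹ ≡ 43 (mod 96).
Since ψ is injective, we find ψ⁻¹(51): we need 67x ≡ 51 − 18 ≡ 33 (mod 96). Using 67⁻¹ = 43: x ≡ 43·33 = 1419 = 14·96 + 75, so x = 75.
Check: ψ(75) = 67·75 + 18 = 5043 = 52·96 + 51 ≡ 51 (mod 96).

75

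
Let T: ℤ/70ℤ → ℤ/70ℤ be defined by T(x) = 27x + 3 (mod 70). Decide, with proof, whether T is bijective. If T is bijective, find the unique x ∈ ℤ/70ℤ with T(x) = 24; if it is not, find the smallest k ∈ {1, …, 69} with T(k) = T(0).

63

If T(a) = T(b), then 27a ≡ 27b (mod 70). Because gcd(27, 70) = 1, we may cancel 27 to get a ≡ b (mod 70).
We now compute 27⁻¹ mod 70 explicitly. Euclid's algorithm: 70 = 2·27 + 16, 27 = 1·16 + 11, 16 = 1·11 + 5, 11 = 2·5 + 1; back-substituting gives 1 = 13·27 − 5·70, so 27⁻¹ ≡ 13 (mod 70).
Then y ↦ 13(y − 3) is a two-sided inverse to T, so every y ∈ ℤ/70ℤ has a preimage.
Thus T is bijective.
Since T is bijective, we compute T⁻¹(24): solve 27x + 3 ≡ 24 (mod 70), i.e. 27x ≡ 21 (mod 70).
Multiplying by 27⁻¹ = 13 gives x ≡ 13·21 = 273 = 3·70 + 63 ≡ 63 (mod 70).
Check: T(63) = 27·63 + 3 = 1704 = 24·70 + 24 ≡ 24 (mod 70).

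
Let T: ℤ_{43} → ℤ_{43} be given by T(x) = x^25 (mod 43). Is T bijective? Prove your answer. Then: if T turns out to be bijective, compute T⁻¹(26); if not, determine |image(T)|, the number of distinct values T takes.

29

Since 43 is prime, the nonzero elements of ℤ_{43} form a cyclic group of order 42.
As gcd(25, 42) = 1, raising to the 25th power is a bijection on this group: if a^25 ≡ b^25 then (ab^{−1})^25 = 1, and the only element of order dividing gcd(25, 42) = 1 is 1, so a = b.
With T(0) = 0 this makes T injective on all of ℤ_{43}, hence bijective (finite equal-size domain and codomain). In particular T is bijective.
Since T is bijective, we find the preimage of 26. The inverse of x ↦ x^25 on (ℤ_{43})^× is x ↦ x^37, because 25·37 = 925 = 22·42 + 1 ≡ 1 (mod 42) and x^{42} = 1 for x ≠ 0 (Fermat). So T⁻¹(26) = 26^37 mod 43.
Repeated squaring mod 43: 26^1 ≡ 26, 26^2 ≡ 26² = 676 ≡ 31, 26^4 ≡ 31² = 961 ≡ 15, 26^8 ≡ 15² = 225 ≡ 10, 26^16 ≡ 10² = 100 ≡ 14, 26^32 ≡ 14² = 196 ≡ 24. Since 37 = 32 + 4 + 1, 26^37 ≡ 24·15·26: 24·15 = 360 ≡ 16, then 16·26 = 416 ≡ 29. So 26^37 ≡ 29 (mod 43).
Hence T⁻¹(26) = 29.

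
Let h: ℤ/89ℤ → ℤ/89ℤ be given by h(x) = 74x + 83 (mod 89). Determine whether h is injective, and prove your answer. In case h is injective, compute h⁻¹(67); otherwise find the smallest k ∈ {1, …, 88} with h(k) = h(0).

Recall that h is injective if h(a) = h(b) implies a = b.
If h(a) = h(b), then 74a ≡ 74b (mod 89). Because gcd(74, 89) = 1, we may cancel 74 to get a ≡ b (mod 89).
Hence h is injective.
We now compute 74⁻¹ mod 89 explicitly. Euclid's algorithm: 89 = 1·74 + 15, 74 = 4·15 + 14, 15 = 1·14 + 1; back-substituting gives 1 = 83·74 − 69·89, so 74⁻¹ ≡ 83 (mod 89).
Since h is injective, we find h⁻¹(67): we need 74x ≡ 67 − 83 ≡ 73 (mod 89). Using 74⁻¹ = 83: x ≡ 83·73 = 6059 = 68·89 + 7, so x = 7.
Check: h(7) = 74·7 + 83 = 601 = 6·89 + 67 ≡ 67 (mod 89).

7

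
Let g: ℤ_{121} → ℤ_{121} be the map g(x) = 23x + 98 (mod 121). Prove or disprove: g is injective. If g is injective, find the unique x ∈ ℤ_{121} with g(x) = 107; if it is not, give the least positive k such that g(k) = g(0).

If g(x_1) = g(x_2), then 23x_1 ≡ 23x_2 (mod 121). Because gcd(23, 121) = 1, we may cancel 23 to get x_1 ≡ x_2 (mod 121).
Hence g is injective.
We now compute 23⁻¹ mod 121 explicitly. Euclid's algorithm: 121 = 5·23 + 6, 23 = 3·6 + 5, 6 = 1·5 + 1; back-substituting gives 1 = 100·23 − 19·121, so 23⁻¹ ≡ 100 (mod 121).
Since g is injective, we find g⁻¹(107): we need 23x ≡ 107 − 98 ≡ 9 (mod 121). Using 23⁻¹ = 100: x ≡ 100·9 = 900 = 7·121 + 53, so x = 53.
Check: g(53) = 23·53 + 98 = 1317 = 10·121 + 107 ≡ 107 (mod 121).

53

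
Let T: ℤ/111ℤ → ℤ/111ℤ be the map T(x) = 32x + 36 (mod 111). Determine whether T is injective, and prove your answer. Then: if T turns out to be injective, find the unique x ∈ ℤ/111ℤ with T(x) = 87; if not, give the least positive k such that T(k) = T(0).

If T(u) = T(v), then 32u ≡ 32v (mod 111). Because gcd(32, 111) = 1, we may cancel 32 to get u ≡ v (mod 111).
So T is injective.
We now compute 32⁻¹ mod 111 explicitly. Euclid's algorithm: 111 = 3·32 + 15, 32 = 2·15 + 2, 15 = 7·2 + 1; back-substituting gives 1 = 59·32 − 17·111, so 32⁻¹ ≡ 59 (mod 111).
Since T is injective, we find T⁻¹(87): we need 32x ≡ 87 − 36 ≡ 51 (mod 111). Using 32⁻¹ = 59: x ≡ 59·51 = 3009 = 27·111 + 12, so x = 12.
Check: T(12) = 32·12 + 36 = 420 = 3·111 + 87 ≡ 87 (mod 111).

12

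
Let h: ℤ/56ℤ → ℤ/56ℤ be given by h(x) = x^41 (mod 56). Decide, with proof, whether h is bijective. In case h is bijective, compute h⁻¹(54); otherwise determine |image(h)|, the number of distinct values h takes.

35

h(0) = 0^41 = 0.
h(14): Repeated squaring mod 56: 14^1 ≡ 14, 14^2 ≡ 14² = 196 ≡ 28, 14^4 ≡ 28² = 784 ≡ 0, 14^8 ≡ 0² = 0, 14^16 ≡ 0² = 0, 14^32 ≡ 0² = 0. Since 41 = 32 + 8 + 1, 14^41 ≡ 0·0·14: 0·0 = 0, then 0·14 = 0. So 14^41 ≡ 0 (mod 56).
So h(0) = h(14) = 0 while 0 ≠ 14, hence h is not injective, hence not bijective.
Since h is not bijective, we determine |image(h)|. Computing x^41 mod 56 for each x (by repeated squaring, reducing mod 56 at every step), the values h(0), h(1), …, h(55) are: 0, 1, 32, 19, 16, 45, 48, 7, 8, 25, 40, 51, 24, 13, 0, 15, 32, 33, 16, 3, 48, 21, 8, 39, 40, 9, 24, 27, 0, 29, 32, 47, 16, 17, 48, 35, 8, 53, 40, 23, 24, 41, 0, 43, 32, 5, 16, 31, 48, 49, 8, 11, 40, 37, 24, 55.
The distinct values are {0, 1, 3, 5, 7, 8, 9, 11, 13, 15, 16, 17, 19, 21, 23, 24, 25, 27, 29, 31, 32, 33, 35, 37, 39, 40, 41, 43, 45, 47, 48, 49, 51, 53, 55}; there are 35 of them.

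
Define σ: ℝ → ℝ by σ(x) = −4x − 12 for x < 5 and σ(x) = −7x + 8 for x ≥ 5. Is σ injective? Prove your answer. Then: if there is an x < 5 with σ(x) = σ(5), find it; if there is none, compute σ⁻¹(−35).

15/4

Both pieces are strictly decreasing (slopes −4 and −7), so each is injective on its own interval.
The left piece maps (−∞, 5) onto (−32, ∞); the right piece maps [5, ∞) onto (−∞, −27].
These images overlap. In particular σ(5) = −27 (right piece), and solving −4x − 12 = −27 on the left piece gives x = 15/4 < 5.
So σ(15/4) = σ(5) with 15/4 ≠ 5, and σ is not injective. This x = 15/4 is the requested value below 5.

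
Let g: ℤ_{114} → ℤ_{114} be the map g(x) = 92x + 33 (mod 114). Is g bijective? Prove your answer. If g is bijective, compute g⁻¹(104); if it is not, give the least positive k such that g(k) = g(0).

We have gcd(92, 114) = 2 > 1. Taking u = 0 and v = 57: g(0) = 33 and g(57) = 92·57 + 33 = 5277 ≡ 33 (mod 114).
So g(0) = g(57) while 0 ≠ 57, therefore g is not injective, hence not bijective.
Since g is not bijective, we find the least positive k with g(k) = g(0): this means 92k ≡ 0 (mod 114), i.e. 114 ∣ 92k. Since gcd(92, 114) = 2, dividing through by 2 this holds exactly when 57 ∣ 46k, and as gcd(46, 57) = 1, exactly when 57 ∣ k.
The smallest positive such k is 57.

57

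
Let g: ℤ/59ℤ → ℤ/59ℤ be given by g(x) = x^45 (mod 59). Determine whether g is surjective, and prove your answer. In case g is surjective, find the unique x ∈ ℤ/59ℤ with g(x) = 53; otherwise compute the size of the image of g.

27

Since 59 is prime, the nonzero elements of ℤ/59ℤ form a cyclic group of order 58.
As gcd(45, 58) = 1, raising to the 45th power is a bijection on this group: if a^45 ≡ b^45 then (ab^{−1})^45 = 1, and the only element of order dividing gcd(45, 58) = 1 is 1, so a = b.
With g(0) = 0 this makes g injective on all of ℤ/59ℤ, hence bijective (finite equal-size domain and codomain). In particular g is surjective.
Since g is surjective, we find the preimage of 53. The inverse of x ↦ x^45 on (ℤ/59ℤ)^× is x ↦ x^49, because 45·49 = 2205 = 38·58 + 1 ≡ 1 (mod 58) and x^{58} = 1 for x ≠ 0 (Fermat). So g⁻¹(53) = 53^49 mod 59.
Repeated squaring mod 59: 53^1 ≡ 53, 53^2 ≡ 53² = 2809 ≡ 36, 53^4 ≡ 36² = 1296 ≡ 57, 53^8 ≡ 57² = 3249 ≡ 4, 53^16 ≡ 4² = 16, 53^32 ≡ 16² = 256 ≡ 20. Since 49 = 32 + 16 + 1, 53^49 ≡ 20·16·53: 20·16 = 320 ≡ 25, then 25·53 = 1325 ≡ 27. So 53^49 ≡ 27 (mod 59).
Hence g⁻¹(53) = 27.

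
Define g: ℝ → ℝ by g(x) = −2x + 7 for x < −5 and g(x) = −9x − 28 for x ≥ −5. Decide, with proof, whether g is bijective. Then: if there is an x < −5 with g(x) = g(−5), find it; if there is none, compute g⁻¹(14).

Both pieces are strictly decreasing (slopes −2 and −9), so each is injective on its own interval.
The left piece maps (−∞, −5) onto (17, ∞); the right piece maps [−5, ∞) onto (−∞, 17].
Since 17 = 17, the images partition ℝ: g is injective and surjective, hence bijective.
Because the two images are disjoint, no x < −5 has g(x) = g(−5), so we compute g⁻¹(14): 14 lies in (−∞, 17], so solve −9x − 28 = 14: x = (14 + 28)/(−9) = −14/3.

-14/3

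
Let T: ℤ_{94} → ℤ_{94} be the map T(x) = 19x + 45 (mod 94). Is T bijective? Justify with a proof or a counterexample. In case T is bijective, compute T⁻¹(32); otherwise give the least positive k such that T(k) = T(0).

If T(a) = T(b), then 19a ≡ 19b (mod 94). Because gcd(19, 94) = 1, we may cancel 19 to get a ≡ b (mod 94).
We now compute 19⁻¹ mod 94 explicitly. Euclid's algorithm: 94 = 4·19 + 18, 19 = 1·18 + 1; back-substituting gives 1 = 5·19 − 1·94, so 19⁻¹ ≡ 5 (mod 94).
For any y ∈ ℤ_{94}, x = 5(y − 45) mod 94 satisfies T(x) = 19·5(y − 45) + 45 ≡ y (since 19·5 ≡ 1 mod 94). So every y has a preimage.
Hence T is bijective.
Since T is bijective, we find T⁻¹(32): we need 19x ≡ 32 − 45 ≡ 81 (mod 94). Using 19⁻¹ = 5: x ≡ 5·81 = 405 = 4·94 + 29, so x = 29.
Check: T(29) = 19·29 + 45 = 596 = 6·94 + 32 ≡ 32 (mod 94).

29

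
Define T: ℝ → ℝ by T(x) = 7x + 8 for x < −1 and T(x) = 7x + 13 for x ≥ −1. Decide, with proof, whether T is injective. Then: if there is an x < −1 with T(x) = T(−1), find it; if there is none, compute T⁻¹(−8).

Both pieces are strictly increasing (slopes 7 and 7), so each is injective on its own interval.
The left piece maps (−∞, −1) onto (−∞, 1); the right piece maps [−1, ∞) onto [6, ∞).
These images are disjoint, so no value is attained by both pieces. Therefore T is injective.
Because the two images are disjoint, no x < −1 has T(x) = T(−1), so we compute T⁻¹(−8): −8 lies in (−∞, 1), so solve 7x + 8 = −8: x = (−8 − 8)/7 = −16/7.

-16/7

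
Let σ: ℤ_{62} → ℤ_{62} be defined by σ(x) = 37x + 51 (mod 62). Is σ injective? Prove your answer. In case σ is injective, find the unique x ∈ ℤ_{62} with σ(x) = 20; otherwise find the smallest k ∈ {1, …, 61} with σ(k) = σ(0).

Recall: injectivity means: for all u, v in the domain, σ(u) = σ(v) implies u = v.
Suppose σ(u) = σ(v) in ℤ_{62}. Then 37u + 51 ≡ 37v + 51 (mod 62), thus 37(u − v) ≡ 0 (mod 62).
Since gcd(37, 62) = 1, 37 is invertible modulo 62, hence u − v ≡ 0 (mod 62), i.e. u = v.
Hence σ is injective.
We now compute 37⁻¹ mod 62 explicitly. Euclid's algorithm: 62 = 1·37 + 25, 37 = 1·25 + 12, 25 = 2·12 + 1; back-substituting gives 1 = 57·37 − 34·62, so 37⁻¹ ≡ 57 (mod 62).
Since σ is injective, we find σ⁻¹(20): we need 37x ≡ 20 − 51 ≡ 31 (mod 62). Using 37⁻¹ = 57: x ≡ 57·31 = 1767 = 28·62 + 31, so x = 31.
Check: σ(31) = 37·31 + 51 = 1198 = 19·62 + 20 ≡ 20 (mod 62).

31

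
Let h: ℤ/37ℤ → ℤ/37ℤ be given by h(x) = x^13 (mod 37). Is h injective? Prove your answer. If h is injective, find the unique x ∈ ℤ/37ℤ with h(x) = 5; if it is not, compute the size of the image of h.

19

Since 37 is prime, the nonzero elements of ℤ/37ℤ form a cyclic group of order 36.
As gcd(13, 36) = 1, raising to the 13th power is a bijection on this group: if s^13 ≡ t^13 then (st^{−1})^13 = 1, and the only element of order dividing gcd(13, 36) = 1 is 1, so s = t.
With h(0) = 0 this makes h injective on all of ℤ/37ℤ, hence bijective (finite equal-size domain and codomain). In particular h is injective.
Since h is injective, we find the preimage of 5. The inverse of x ↦ x^13 on (ℤ/37ℤ)^× is x ↦ x^25, because 13·25 = 325 = 9·36 + 1 ≡ 1 (mod 36) and x^{36} = 1 for x ≠ 0 (Fermat). So h⁻¹(5) = 5^25 mod 37.
Repeated squaring mod 37: 5^1 ≡ 5, 5^2 ≡ 5² = 25, 5^4 ≡ 25² = 625 ≡ 33, 5^8 ≡ 33² = 1089 ≡ 16, 5^16 ≡ 16² = 256 ≡ 34. Since 25 = 16 + 8 + 1, 5^25 ≡ 34·16·5: 34·16 = 544 ≡ 26, then 26·5 = 130 ≡ 19. So 5^25 ≡ 19 (mod 37).
Hence h⁻¹(5) = 19.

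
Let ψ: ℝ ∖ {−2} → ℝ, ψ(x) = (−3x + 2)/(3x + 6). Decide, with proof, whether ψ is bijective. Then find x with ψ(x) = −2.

-14/3

If ψ(x) = −1, cross-multiplying gives 3(−3x + 2) = −3(3x + 6), which simplifies to 6 = −18 — false.  So −1 has no preimage and ψ is not surjective.
Thus ψ is not bijective.
Solving ψ(x) = −2: cross-multiplying gives −3x + 2 = −2(3x + 6), which rearranges to 3x = −14, so x = −14/3.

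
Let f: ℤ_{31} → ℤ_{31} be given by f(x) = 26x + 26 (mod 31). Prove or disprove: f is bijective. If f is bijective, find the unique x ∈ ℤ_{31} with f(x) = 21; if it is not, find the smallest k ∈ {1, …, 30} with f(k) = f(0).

1

Recall: f is injective if f(u) = f(v) implies u = v.
Suppose f(u) = f(v) in ℤ_{31}. Then 26u + 26 ≡ 26v + 26 (mod 31), hence 26(u − v) ≡ 0 (mod 31).
Since gcd(26, 31) = 1, 26 is invertible modulo 31, therefore u − v ≡ 0 (mod 31), i.e. u = v.
We now compute 26⁻¹ mod 31 explicitly. Euclid's algorithm: 31 = 1·26 + 5, 26 = 5·5 + 1; back-substituting gives 1 = 6·26 − 5·31, so 26⁻¹ ≡ 6 (mod 31).
Then y ↦ 6(y − 26) is a two-sided inverse to f, so every y ∈ ℤ_{31} has a preimage.
So f is bijective.
Since f is bijective, we compute f⁻¹(21): solve 26x + 26 ≡ 21 (mod 31), i.e. 26x ≡ 26 (mod 31).
Multiplying by 26⁻¹ = 6 gives x ≡ 6·26 = 156 = 5·31 + 1 ≡ 1 (mod 31).
Check: f(1) = 26·1 + 26 = 52 = 1·31 + 21 ≡ 21 (mod 31).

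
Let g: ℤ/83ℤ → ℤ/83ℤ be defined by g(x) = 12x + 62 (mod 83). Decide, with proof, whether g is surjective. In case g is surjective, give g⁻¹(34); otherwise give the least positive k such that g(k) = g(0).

Recall: surjectivity means every element of the codomain has a preimage under g.
Since gcd(12, 83) = 1, 12 is invertible modulo 83. Euclid's algorithm: 83 = 6·12 + 11, 12 = 1·11 + 1; back-substituting gives 1 = 7·12 − 1·83, so 12⁻¹ ≡ 7 (mod 83).
For any y ∈ ℤ/83ℤ, x = 7(y − 62) mod 83 satisfies g(x) = 12·7(y − 62) + 62 ≡ y (since 12·7 ≡ 1 mod 83). So every y has a preimage.
So g is surjective.
Since g is surjective, we find g⁻¹(34): we need 12x ≡ 34 − 62 ≡ 55 (mod 83). Using 12⁻¹ = 7: x ≡ 7·55 = 385 = 4·83 + 53, so x = 53.
Check: g(53) = 12·53 + 62 = 698 = 8·83 + 34 ≡ 34 (mod 83).

53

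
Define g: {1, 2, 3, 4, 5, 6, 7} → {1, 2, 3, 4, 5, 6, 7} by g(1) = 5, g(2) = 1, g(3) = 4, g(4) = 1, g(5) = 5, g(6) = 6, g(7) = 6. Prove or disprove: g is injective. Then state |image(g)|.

4

g(2) = 1 = g(4) with 2 ≠ 4, so g is not injective.
The image of g is {1, 4, 5, 6}, which has 4 elements.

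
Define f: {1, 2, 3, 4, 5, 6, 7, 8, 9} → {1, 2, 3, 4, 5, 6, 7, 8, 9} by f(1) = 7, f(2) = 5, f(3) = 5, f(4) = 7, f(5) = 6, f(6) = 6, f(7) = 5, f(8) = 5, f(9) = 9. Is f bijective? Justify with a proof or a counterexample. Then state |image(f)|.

4

f(2) = 5 = f(3) with 2 ≠ 3, so f is not injective, hence not bijective.
The image of f is {5, 6, 7, 9}, which has 4 elements.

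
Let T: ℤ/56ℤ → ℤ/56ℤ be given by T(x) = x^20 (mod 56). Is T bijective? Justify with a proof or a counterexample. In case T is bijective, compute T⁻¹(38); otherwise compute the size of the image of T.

8

T(6): Repeated squaring mod 56: 6^1 ≡ 6, 6^2 ≡ 6² = 36, 6^4 ≡ 36² = 1296 ≡ 8, 6^8 ≡ 8² = 64 ≡ 8, 6^16 ≡ 8² = 64 ≡ 8. Since 20 = 16 + 4, 6^20 ≡ 8·8: 8·8 = 64 ≡ 8. So 6^20 ≡ 8 (mod 56).
T(8): Repeated squaring mod 56: 8^1 ≡ 8, 8^2 ≡ 8² = 64 ≡ 8, 8^4 ≡ 8² = 64 ≡ 8, 8^8 ≡ 8² = 64 ≡ 8, 8^16 ≡ 8² = 64 ≡ 8. Since 20 = 16 + 4, 8^20 ≡ 8·8: 8·8 = 64 ≡ 8. So 8^20 ≡ 8 (mod 56).
So T(6) = T(8) = 8 while 6 ≠ 8, so T is not injective, hence not bijective.
Since T is not bijective, we determine |image(T)|. Computing x^20 mod 56 for each x (by repeated squaring, reducing mod 56 at every step), the values T(0), T(1), …, T(55) are: 0, 1, 32, 9, 16, 25, 8, 49, 8, 25, 16, 9, 32, 1, 0, 1, 32, 9, 16, 25, 8, 49, 8, 25, 16, 9, 32, 1, 0, 1, 32, 9, 16, 25, 8, 49, 8, 25, 16, 9, 32, 1, 0, 1, 32, 9, 16, 25, 8, 49, 8, 25, 16, 9, 32, 1.
The distinct values are {0, 1, 8, 9, 16, 25, 32, 49}; there are 8 of them.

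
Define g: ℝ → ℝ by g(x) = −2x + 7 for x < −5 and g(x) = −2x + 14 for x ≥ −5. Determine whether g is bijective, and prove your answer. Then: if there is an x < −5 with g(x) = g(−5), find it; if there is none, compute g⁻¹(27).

Both pieces are strictly decreasing (slopes −2 and −2), so each is injective on its own interval.
The left piece maps (−∞, −5) onto (17, ∞); the right piece maps [−5, ∞) onto (−∞, 24].
These images overlap. In particular g(−5) = 24 (right piece), and solving −2x + 7 = 24 on the left piece gives x = −17/2 < −5.
So g(−17/2) = g(−5) with −17/2 ≠ −5, and g is not injective, hence not bijective. This x = −17/2 is the requested value below −5.

-17/2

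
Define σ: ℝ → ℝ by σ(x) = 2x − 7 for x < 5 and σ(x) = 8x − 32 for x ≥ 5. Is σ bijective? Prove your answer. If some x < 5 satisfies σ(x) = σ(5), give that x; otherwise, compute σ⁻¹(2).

Both pieces are strictly increasing (slopes 2 and 8), so each is injective on its own interval.
The left piece maps (−∞, 5) onto (−∞, 3); the right piece maps [5, ∞) onto [8, ∞).
The images leave a gap (3 has no preimage), so σ is not surjective, hence not bijective.
Because the two images are disjoint, no x < 5 has σ(x) = σ(5), so we compute σ⁻¹(2): 2 lies in (−∞, 3), so solve 2x − 7 = 2: x = (2 + 7)/2 = 9/2.

9/2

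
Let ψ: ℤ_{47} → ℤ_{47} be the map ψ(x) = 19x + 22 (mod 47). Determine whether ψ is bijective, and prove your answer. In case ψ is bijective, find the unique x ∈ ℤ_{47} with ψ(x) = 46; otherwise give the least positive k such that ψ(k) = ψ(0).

26

If ψ(s) = ψ(t), then 19s ≡ 19t (mod 47). Because gcd(19, 47) = 1, we may cancel 19 to get s ≡ t (mod 47).
We now compute 19⁻¹ mod 47 explicitly. Euclid's algorithm: 47 = 2·19 + 9, 19 = 2·9 + 1; back-substituting gives 1 = 5·19 − 2·47, so 19⁻¹ ≡ 5 (mod 47).
For any y ∈ ℤ_{47}, x = 5(y − 22) mod 47 satisfies ψ(x) = 19·5(y − 22) + 22 ≡ y (since 19·5 ≡ 1 mod 47). So every y has a preimage.
Therefore ψ is bijective.
Since ψ is bijective, we compute ψ⁻¹(46): solve 19x + 22 ≡ 46 (mod 47), i.e. 19x ≡ 24 (mod 47).
Multiplying by 19⁻¹ = 5 gives x ≡ 5·24 = 120 = 2·47 + 26 ≡ 26 (mod 47).
Check: ψ(26) = 19·26 + 22 = 516 = 10·47 + 46 ≡ 46 (mod 47).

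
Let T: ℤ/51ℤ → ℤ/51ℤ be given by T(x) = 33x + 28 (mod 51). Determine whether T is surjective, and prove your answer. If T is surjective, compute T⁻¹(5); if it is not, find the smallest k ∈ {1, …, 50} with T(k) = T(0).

17

Recall that surjectivity means every element of the codomain has a preimage under T.
Since gcd(33, 51) = 3, we have 33x ≡ 0 (mod 3) for all x, so T(x) ≡ 1 (mod 3).
But 0 ≢ 1 (mod 3), so 0 ∈ ℤ/51ℤ has no preimage. Hence T is not surjective.
Since T is not surjective, we find the least positive k with T(k) = T(0): this means 33k ≡ 0 (mod 51), i.e. 51 ∣ 33k. Since gcd(33, 51) = 3, dividing through by 3 this holds exactly when 17 ∣ 11k, and as gcd(11, 17) = 1, exactly when 17 ∣ k.
The smallest positive such k is 17.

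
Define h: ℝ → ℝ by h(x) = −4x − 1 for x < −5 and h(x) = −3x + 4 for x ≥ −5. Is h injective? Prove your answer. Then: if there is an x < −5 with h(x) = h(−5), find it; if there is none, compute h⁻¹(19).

Both pieces are strictly decreasing (slopes −4 and −3), so each is injective on its own interval.
The left piece maps (−∞, −5) onto (19, ∞); the right piece maps [−5, ∞) onto (−∞, 19].
These images are disjoint, so no value is attained by both pieces. Thus h is injective.
Because the two images are disjoint, no x < −5 has h(x) = h(−5), so we compute h⁻¹(19): 19 lies in (−∞, 19], so solve −3x + 4 = 19: x = (19 − 4)/(−3) = −5.

-5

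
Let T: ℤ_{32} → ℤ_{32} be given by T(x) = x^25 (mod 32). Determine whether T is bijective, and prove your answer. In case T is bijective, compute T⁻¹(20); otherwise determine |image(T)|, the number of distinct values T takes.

17

T(0) = 0^25 = 0.
T(2): Repeated squaring mod 32: 2^1 ≡ 2, 2^2 ≡ 2² = 4, 2^4 ≡ 4² = 16, 2^8 ≡ 16² = 256 ≡ 0, 2^16 ≡ 0² = 0. Since 25 = 16 + 8 + 1, 2^25 ≡ 0·0·2: 0·0 = 0, then 0·2 = 0. So 2^25 ≡ 0 (mod 32).
So T(0) = T(2) = 0 while 0 ≠ 2, so T is not injective, hence not bijective.
Since T is not bijective, we determine |image(T)|. Computing x^25 mod 32 for each x (by repeated squaring, reducing mod 32 at every step), the values T(0), T(1), …, T(31) are: 0, 1, 0, 3, 0, 5, 0, 7, 0, 9, 0, 11, 0, 13, 0, 15, 0, 17, 0, 19, 0, 21, 0, 23, 0, 25, 0, 27, 0, 29, 0, 31.
The distinct values are {0, 1, 3, 5, 7, 9, 11, 13, 15, 17, 19, 21, 23, 25, 27, 29, 31}; there are 17 of them.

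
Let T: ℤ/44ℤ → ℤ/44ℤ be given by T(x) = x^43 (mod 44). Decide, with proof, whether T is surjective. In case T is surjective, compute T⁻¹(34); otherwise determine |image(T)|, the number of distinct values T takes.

33

T(0) = 0^43 = 0.
T(22): Repeated squaring mod 44: 22^1 ≡ 22, 22^2 ≡ 22² = 484 ≡ 0, 22^4 ≡ 0² = 0, 22^8 ≡ 0² = 0, 22^16 ≡ 0² = 0, 22^32 ≡ 0² = 0. Since 43 = 32 + 8 + 2 + 1, 22^43 ≡ 0·0·0·22: 0·0 = 0, then 0·0 = 0, then 0·22 = 0. So 22^43 ≡ 0 (mod 44).
So T(0) = T(22) = 0 while 0 ≠ 22, so T is not injective.
A non-injective map from the 44-element set ℤ/44ℤ to itself takes at most 43 distinct values, so it cannot be surjective. Therefore T is not surjective.
Since T is not surjective, we determine |image(T)|. Computing x^43 mod 44 for each x (by repeated squaring, reducing mod 44 at every step), the values T(0), T(1), …, T(43) are: 0, 1, 8, 27, 20, 37, 40, 35, 28, 25, 32, 11, 12, 41, 16, 31, 4, 29, 24, 39, 36, 21, 0, 23, 8, 5, 20, 15, 40, 13, 28, 3, 32, 33, 12, 19, 16, 9, 4, 7, 24, 17, 36, 43.
The distinct values are {0, 1, 3, 4, 5, 7, 8, 9, 11, 12, 13, 15, 16, 17, 19, 20, 21, 23, 24, 25, 27, 28, 29, 31, 32, 33, 35, 36, 37, 39, 40, 41, 43}; there are 33 of them.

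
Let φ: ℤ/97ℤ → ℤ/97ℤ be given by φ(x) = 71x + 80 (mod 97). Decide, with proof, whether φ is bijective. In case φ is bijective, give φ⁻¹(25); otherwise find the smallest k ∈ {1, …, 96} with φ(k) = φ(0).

Suppose φ(x_1) = φ(x_2) in ℤ/97ℤ. Then 71x_1 + 80 ≡ 71x_2 + 80 (mod 97), hence 71(x_1 − x_2) ≡ 0 (mod 97).
Since gcd(71, 97) = 1, 71 is invertible modulo 97, so x_1 − x_2 ≡ 0 (mod 97), i.e. x_1 = x_2.
We now compute 71⁻¹ mod 97 explicitly. Euclid's algorithm: 97 = 1·71 + 26, 71 = 2·26 + 19, 26 = 1·19 + 7, 19 = 2·7 + 5, 7 = 1·5 + 2, 5 = 2·2 + 1; back-substituting gives 1 = 41·71 − 30·97, so 71⁻¹ ≡ 41 (mod 97).
For any y ∈ ℤ/97ℤ, x = 41(y − 80) mod 97 satisfies φ(x) = 71·41(y − 80) + 80 ≡ y (since 71·41 ≡ 1 mod 97). So every y has a preimage.
Thus φ is bijective.
Since φ is bijective, we find φ⁻¹(25): we need 71x ≡ 25 − 80 ≡ 42 (mod 97). Using 71⁻¹ = 41: x ≡ 41·42 = 1722 = 17·97 + 73, so x = 73.
Check: φ(73) = 71·73 + 80 = 5263 = 54·97 + 25 ≡ 25 (mod 97).

73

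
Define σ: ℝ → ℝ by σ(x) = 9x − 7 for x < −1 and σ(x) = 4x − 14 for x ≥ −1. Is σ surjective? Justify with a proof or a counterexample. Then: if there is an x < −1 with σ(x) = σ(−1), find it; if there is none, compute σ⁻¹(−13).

-11/9

Both pieces are strictly increasing (slopes 9 and 4), so each is injective on its own interval.
The left piece maps (−∞, −1) onto (−∞, −16); the right piece maps [−1, ∞) onto [−18, ∞).
The union (−∞, −16) ∪ [−18, ∞) covers ℝ, so σ is surjective.
For the follow-up: the images overlap, so an x < −1 with σ(x) = σ(−1) exists. σ(−1) = −18; solving 9x − 7 = −18 for x < −1 gives x = (−18 + 7)/9 = −11/9.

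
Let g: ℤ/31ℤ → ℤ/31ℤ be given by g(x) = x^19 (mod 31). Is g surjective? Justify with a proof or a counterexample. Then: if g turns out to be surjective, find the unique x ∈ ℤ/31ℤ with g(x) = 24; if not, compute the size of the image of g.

17

Since 31 is prime, the nonzero elements of ℤ/31ℤ form a cyclic group of order 30.
As gcd(19, 30) = 1, raising to the 19th power is a bijection on this group: if x_1^19 ≡ x_2^19 then (x_1x_2^{−1})^19 = 1, and the only element of order dividing gcd(19, 30) = 1 is 1, so x_1 = x_2.
With g(0) = 0 this makes g injective on all of ℤ/31ℤ, hence bijective (finite equal-size domain and codomain). In particular g is surjective.
Since g is surjective, we find the preimage of 24. The inverse of x ↦ x^19 on (ℤ/31ℤ)^× is x ↦ x^19, because 19·19 = 361 = 12·30 + 1 ≡ 1 (mod 30) and x^{30} = 1 for x ≠ 0 (Fermat). So g⁻¹(24) = 24^19 mod 31.
Repeated squaring mod 31: 24^1 ≡ 24, 24^2 ≡ 24² = 576 ≡ 18, 24^4 ≡ 18² = 324 ≡ 14, 24^8 ≡ 14² = 196 ≡ 10, 24^16 ≡ 10² = 100 ≡ 7. Since 19 = 16 + 2 + 1, 24^19 ≡ 7·18·24: 7·18 = 126 ≡ 2, then 2·24 = 48 ≡ 17. So 24^19 ≡ 17 (mod 31).
Hence g⁻¹(24) = 17.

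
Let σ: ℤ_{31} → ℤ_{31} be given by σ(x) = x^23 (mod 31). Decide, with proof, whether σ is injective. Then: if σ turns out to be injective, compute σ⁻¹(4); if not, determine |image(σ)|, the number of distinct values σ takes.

16

Since 31 is prime, the nonzero elements of ℤ_{31} form a cyclic group of order 30.
As gcd(23, 30) = 1, raising to the 23rd power is a bijection on this group: if s^23 ≡ t^23 then (st^{−1})^23 = 1, and the only element of order dividing gcd(23, 30) = 1 is 1, so s = t.
With σ(0) = 0 this makes σ injective on all of ℤ_{31}, hence bijective (finite equal-size domain and codomain). In particular σ is injective.
Since σ is injective, we find the preimage of 4. The inverse of x ↦ x^23 on (ℤ_{31})^× is x ↦ x^17, because 23·17 = 391 = 13·30 + 1 ≡ 1 (mod 30) and x^{30} = 1 for x ≠ 0 (Fermat). So σ⁻¹(4) = 4^17 mod 31.
Repeated squaring mod 31: 4^1 ≡ 4, 4^2 ≡ 4² = 16, 4^4 ≡ 16² = 256 ≡ 8, 4^8 ≡ 8² = 64 ≡ 2, 4^16 ≡ 2² = 4. Since 17 = 16 + 1, 4^17 ≡ 4·4: 4·4 = 16. So 4^17 ≡ 16 (mod 31).
Hence σ⁻¹(4) = 16.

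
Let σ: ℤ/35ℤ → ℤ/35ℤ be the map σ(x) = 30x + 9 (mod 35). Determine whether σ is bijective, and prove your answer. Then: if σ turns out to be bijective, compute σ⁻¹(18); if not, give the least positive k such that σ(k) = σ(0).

We have gcd(30, 35) = 5 > 1. Taking u = 0 and v = 7: σ(0) = 9 and σ(7) = 30·7 + 9 = 219 ≡ 9 (mod 35).
So σ(0) = σ(7) while 0 ≠ 7, so σ is not injective, hence not bijective.
Since σ is not bijective, we find the least positive k with σ(k) = σ(0): this means 30k ≡ 0 (mod 35), i.e. 35 ∣ 30k. Since gcd(30, 35) = 5, dividing through by 5 this holds exactly when 7 ∣ 6k, and as gcd(6, 7) = 1, exactly when 7 ∣ k.
The smallest positive such k is 7.

7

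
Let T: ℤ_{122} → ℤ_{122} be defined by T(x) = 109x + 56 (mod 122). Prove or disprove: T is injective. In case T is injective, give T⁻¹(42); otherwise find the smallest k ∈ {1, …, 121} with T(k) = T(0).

By definition, injectivity means: for all x_1, x_2 in the domain, T(x_1) = T(x_2) implies x_1 = x_2.
Suppose T(x_1) = T(x_2) in ℤ_{122}. Then 109x_1 + 56 ≡ 109x_2 + 56 (mod 122), therefore 109(x_1 − x_2) ≡ 0 (mod 122).
Since gcd(109, 122) = 1, 109 is invertible modulo 122, so x_1 − x_2 ≡ 0 (mod 122), i.e. x_1 = x_2.
Therefore T is injective.
We now compute 109⁻¹ mod 122 explicitly. Euclid's algorithm: 122 = 1·109 + 13, 109 = 8·13 + 5, 13 = 2·5 + 3, 5 = 1·3 + 2, 3 = 1·2 + 1; back-substituting gives 1 = 75·109 − 67·122, so 109⁻¹ ≡ 75 (mod 122).
Since T is injective, we find T⁻¹(42): we need 109x ≡ 42 − 56 ≡ 108 (mod 122). Using 109⁻¹ = 75: x ≡ 75·108 = 8100 = 66·122 + 48, so x = 48.
Check: T(48) = 109·48 + 56 = 5288 = 43·122 + 42 ≡ 42 (mod 122).

48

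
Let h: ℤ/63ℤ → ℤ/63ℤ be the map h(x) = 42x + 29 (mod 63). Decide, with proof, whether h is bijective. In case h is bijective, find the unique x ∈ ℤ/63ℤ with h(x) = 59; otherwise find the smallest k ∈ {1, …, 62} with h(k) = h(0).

3

Recall that h is injective if h(a) = h(b) implies a = b.
We have gcd(42, 63) = 21 > 1. Taking a = 0 and b = 3: h(0) = 29 and h(3) = 42·3 + 29 = 155 ≡ 29 (mod 63).
So h(0) = h(3) while 0 ≠ 3, so h is not injective, hence not bijective.
Since h is not bijective, we find the least positive k with h(k) = h(0): this means 42k ≡ 0 (mod 63), i.e. 63 ∣ 42k. Since gcd(42, 63) = 21, dividing through by 21 this holds exactly when 3 ∣ 2k, and as gcd(2, 3) = 1, exactly when 3 ∣ k.
The smallest positive such k is 3.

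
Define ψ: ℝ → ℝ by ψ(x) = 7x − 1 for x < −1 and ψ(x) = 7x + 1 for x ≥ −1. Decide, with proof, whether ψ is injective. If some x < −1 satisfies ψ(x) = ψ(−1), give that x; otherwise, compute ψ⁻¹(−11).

Both pieces are strictly increasing (slopes 7 and 7), so each is injective on its own interval.
The left piece maps (−∞, −1) onto (−∞, −8); the right piece maps [−1, ∞) onto [−6, ∞).
These images are disjoint, so no value is attained by both pieces. So ψ is injective.
Because the two images are disjoint, no x < −1 has ψ(x) = ψ(−1), so we compute ψ⁻¹(−11): −11 lies in (−∞, −8), so solve 7x − 1 = −11: x = (−11 + 1)/7 = −10/7.

-10/7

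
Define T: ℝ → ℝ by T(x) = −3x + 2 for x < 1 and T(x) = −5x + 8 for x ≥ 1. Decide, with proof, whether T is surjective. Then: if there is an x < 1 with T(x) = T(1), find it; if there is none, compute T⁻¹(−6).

-1/3

Both pieces are strictly decreasing (slopes −3 and −5), so each is injective on its own interval.
The left piece maps (−∞, 1) onto (−1, ∞); the right piece maps [1, ∞) onto (−∞, 3].
The union (−1, ∞) ∪ (−∞, 3] covers ℝ, so T is surjective.
For the follow-up: the images overlap, so an x < 1 with T(x) = T(1) exists. T(1) = 3; solving −3x + 2 = 3 for x < 1 gives x = (3 − 2)/(−3) = −1/3.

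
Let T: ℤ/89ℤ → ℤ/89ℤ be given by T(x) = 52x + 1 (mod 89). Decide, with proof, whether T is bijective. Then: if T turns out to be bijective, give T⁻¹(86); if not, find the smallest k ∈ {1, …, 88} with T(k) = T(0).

Suppose T(a) = T(b) in ℤ/89ℤ. Then 52a + 1 ≡ 52b + 1 (mod 89), thus 52(a − b) ≡ 0 (mod 89).
Since gcd(52, 89) = 1, 52 is invertible modulo 89, hence a − b ≡ 0 (mod 89), i.e. a = b.
We now compute 52⁻¹ mod 89 explicitly. Euclid's algorithm: 89 = 1·52 + 37, 52 = 1·37 + 15, 37 = 2·15 + 7, 15 = 2·7 + 1; back-substituting gives 1 = 12·52 − 7·89, so 52⁻¹ ≡ 12 (mod 89).
For any y ∈ ℤ/89ℤ, x = 12(y − 1) mod 89 satisfies T(x) = 52·12(y − 1) + 1 ≡ y (since 52·12 ≡ 1 mod 89). So every y has a preimage.
So T is bijective.
Since T is bijective, we compute T⁻¹(86): solve 52x + 1 ≡ 86 (mod 89), i.e. 52x ≡ 85 (mod 89).
Multiplying by 52⁻¹ = 12 gives x ≡ 12·85 = 1020 = 11·89 + 41 ≡ 41 (mod 89).
Check: T(41) = 52·41 + 1 = 2133 = 23·89 + 86 ≡ 86 (mod 89).

41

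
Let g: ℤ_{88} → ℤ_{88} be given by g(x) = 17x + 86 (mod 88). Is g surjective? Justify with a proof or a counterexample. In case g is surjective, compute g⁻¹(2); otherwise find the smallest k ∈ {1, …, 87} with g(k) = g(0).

52

Since gcd(17, 88) = 1, 17 is invertible modulo 88. Euclid's algorithm: 88 = 5·17 + 3, 17 = 5·3 + 2, 3 = 1·2 + 1; back-substituting gives 1 = 57·17 − 11·88, so 17⁻¹ ≡ 57 (mod 88).
For any y ∈ ℤ_{88}, x = 57(y − 86) mod 88 satisfies g(x) = 17·57(y − 86) + 86 ≡ y (since 17·57 ≡ 1 mod 88). So every y has a preimage.
So g is surjective.
Since g is surjective, we find g⁻¹(2): we need 17x ≡ 2 − 86 ≡ 4 (mod 88). Using 17⁻¹ = 57: x ≡ 57·4 = 228 = 2·88 + 52, so x = 52.
Check: g(52) = 17·52 + 86 = 970 = 11·88 + 2 ≡ 2 (mod 88).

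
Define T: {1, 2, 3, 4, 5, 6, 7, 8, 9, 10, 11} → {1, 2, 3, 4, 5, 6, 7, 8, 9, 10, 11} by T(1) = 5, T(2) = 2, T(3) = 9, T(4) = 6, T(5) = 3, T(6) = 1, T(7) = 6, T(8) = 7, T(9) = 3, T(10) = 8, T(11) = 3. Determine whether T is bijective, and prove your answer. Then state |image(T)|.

8

T(4) = 6 = T(7) with 4 ≠ 7, so T is not injective, hence not bijective.
The image of T is {1, 2, 3, 5, 6, 7, 8, 9}, which has 8 elements.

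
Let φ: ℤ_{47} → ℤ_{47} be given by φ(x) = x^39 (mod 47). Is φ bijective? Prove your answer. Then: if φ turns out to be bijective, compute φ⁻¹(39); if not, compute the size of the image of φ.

Since 47 is prime, the nonzero elements of ℤ_{47} form a cyclic group of order 46.
As gcd(39, 46) = 1, raising to the 39th power is a bijection on this group: if s^39 ≡ t^39 then (st^{−1})^39 = 1, and the only element of order dividing gcd(39, 46) = 1 is 1, so s = t.
With φ(0) = 0 this makes φ injective on all of ℤ_{47}, hence bijective (finite equal-size domain and codomain). In particular φ is bijective.
Since φ is bijective, we find the preimage of 39. The inverse of x ↦ x^39 on (ℤ_{47})^× is x ↦ x^13, because 39·13 = 507 = 11·46 + 1 ≡ 1 (mod 46) and x^{46} = 1 for x ≠ 0 (Fermat). So φ⁻¹(39) = 39^13 mod 47.
Repeated squaring mod 47: 39^1 ≡ 39, 39^2 ≡ 39² = 1521 ≡ 17, 39^4 ≡ 17² = 289 ≡ 7, 39^8 ≡ 7² = 49 ≡ 2. Since 13 = 8 + 4 + 1, 39^13 ≡ 2·7·39: 2·7 = 14, then 14·39 = 546 ≡ 29. So 39^13 ≡ 29 (mod 47).
Hence φ⁻¹(39) = 29.

29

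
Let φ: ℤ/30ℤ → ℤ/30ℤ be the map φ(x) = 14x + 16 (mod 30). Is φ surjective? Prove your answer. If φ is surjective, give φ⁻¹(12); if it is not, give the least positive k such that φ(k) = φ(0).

15

Recall that surjectivity means every element of the codomain has a preimage under φ.
Since gcd(14, 30) = 2, we have 14x ≡ 0 (mod 2) for all x, so φ(x) ≡ 0 (mod 2).
But 1 ≢ 0 (mod 2), so 1 ∈ ℤ/30ℤ has no preimage. So φ is not surjective.
Since φ is not surjective, we find the least positive k with φ(k) = φ(0): this means 14k ≡ 0 (mod 30), i.e. 30 ∣ 14k. Since gcd(14, 30) = 2, dividing through by 2 this holds exactly when 15 ∣ 7k, and as gcd(7, 15) = 1, exactly when 15 ∣ k.
The smallest positive such k is 15.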